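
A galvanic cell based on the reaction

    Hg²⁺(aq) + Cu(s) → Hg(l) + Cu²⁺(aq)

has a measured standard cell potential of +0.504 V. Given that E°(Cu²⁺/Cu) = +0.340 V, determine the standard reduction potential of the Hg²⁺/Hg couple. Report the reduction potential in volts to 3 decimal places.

In the reaction as written the Hg²⁺/Hg couple is reduced (cathode) and Cu²⁺/Cu is oxidized (anode), so E°cell = E°(Hg²⁺/Hg) − E°(Cu²⁺/Cu).
E°(Hg²⁺/Hg) = E°cell + E°(anode) = +0.504 + (+0.340) = +0.844 V.

+0.844 V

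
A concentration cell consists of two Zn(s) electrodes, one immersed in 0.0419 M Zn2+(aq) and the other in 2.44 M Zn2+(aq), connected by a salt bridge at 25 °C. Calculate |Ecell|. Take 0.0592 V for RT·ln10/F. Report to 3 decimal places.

For a concentration cell E°cell = 0, since both electrodes use the same couple.
The compartment with the higher Zn2+(aq) concentration (2.44 M) acts as the cathode; ions are reduced there and produced at the dilute (0.0419 M) anode.
With n = 2, Ecell = −(0.0592/2)·log([dilute]/[conc]) = −(0.0592/2)·log(0.0419/2.44) = +0.052 V.

0.052 V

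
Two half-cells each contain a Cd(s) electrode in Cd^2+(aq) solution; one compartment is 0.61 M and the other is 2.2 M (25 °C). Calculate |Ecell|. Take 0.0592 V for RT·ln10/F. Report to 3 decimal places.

For a concentration cell E°cell = 0, since both electrodes use the same couple.
The compartment with the higher Cd^2+(aq) concentration (2.2 M) acts as the cathode; ions are reduced there and produced at the dilute (0.61 M) anode.
With n = 2, Ecell = −(0.0592/2)·log([dilute]/[conc]) = −(0.0592/2)·log(0.61/2.2) = +0.016 V.

0.016 V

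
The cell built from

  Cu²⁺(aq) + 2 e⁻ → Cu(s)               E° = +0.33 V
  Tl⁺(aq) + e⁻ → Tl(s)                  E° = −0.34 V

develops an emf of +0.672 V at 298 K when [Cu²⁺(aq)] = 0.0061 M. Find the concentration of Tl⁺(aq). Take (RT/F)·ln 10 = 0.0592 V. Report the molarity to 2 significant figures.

0.072 M

With Cu²⁺/Cu at the cathode and Tl⁺/Tl at the anode, E°cell = +0.33 − (−0.34) = +0.67 V (n = 2).
From the Nernst equation, log Q = n(E° − E)/0.0592 = 2·(+0.67 − (+0.672))/0.0592 = −0.068.
The balanced reaction is Cu²⁺(aq) + 2 Tl(s) → Cu(s) + 2 Tl⁺(aq), so Q = [Tl⁺(aq)]^2 / [Cu²⁺(aq)].
Isolating [Tl⁺(aq)] in Q = 10^{−0.068} yields log [Tl⁺(aq)] = −1.141, i.e. 0.072 M.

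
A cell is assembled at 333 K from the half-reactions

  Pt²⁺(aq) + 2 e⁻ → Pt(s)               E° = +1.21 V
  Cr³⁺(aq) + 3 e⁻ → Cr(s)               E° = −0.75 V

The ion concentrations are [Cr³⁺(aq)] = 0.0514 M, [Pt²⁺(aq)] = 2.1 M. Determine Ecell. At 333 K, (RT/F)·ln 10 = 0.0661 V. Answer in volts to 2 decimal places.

Since E°(Pt²⁺/Pt) > E°(Cr³⁺/Cr), Pt²⁺/Pt serves as the cathode.
E°cell = E°cat − E°an = +1.21 − (−0.75) = +1.96 V; n = 6.
The balanced reaction is 3 Pt²⁺(aq) + 2 Cr(s) → 3 Pt(s) + 2 Cr³⁺(aq), so Q = [Cr³⁺(aq)]^2 / [Pt²⁺(aq)]^3 = 0.000285 and log Q = −3.545.
E = E° − (0.0661/n)·log Q = +1.96 − (0.0661/6)(−3.545) = +2.00 V.

+2.00 V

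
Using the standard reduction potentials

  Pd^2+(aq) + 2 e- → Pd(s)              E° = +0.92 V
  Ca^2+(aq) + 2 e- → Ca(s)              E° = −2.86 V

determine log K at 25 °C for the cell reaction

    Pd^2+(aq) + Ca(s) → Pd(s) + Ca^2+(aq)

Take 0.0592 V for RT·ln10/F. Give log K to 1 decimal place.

log K = 127.7

The Pd²⁺/Pd couple is reduced (cathode); E°cell = +0.92 − (−2.86) = +3.78 V with n = 2.
At equilibrium E = 0, so log K = nE°cell / 0.0592 = (2)(+3.78) / 0.0592 = 127.7.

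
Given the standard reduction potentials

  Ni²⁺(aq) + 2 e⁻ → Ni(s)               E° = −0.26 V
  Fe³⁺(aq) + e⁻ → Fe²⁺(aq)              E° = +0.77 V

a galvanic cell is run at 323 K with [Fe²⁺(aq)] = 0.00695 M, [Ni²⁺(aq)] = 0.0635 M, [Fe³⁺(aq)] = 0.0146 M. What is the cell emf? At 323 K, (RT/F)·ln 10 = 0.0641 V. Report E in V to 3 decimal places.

+1.089 V

Since E°(Fe³⁺/Fe²⁺) > E°(Ni²⁺/Ni), Fe³⁺/Fe²⁺ serves as the cathode.
E°cell = +0.77 − (−0.26) = +1.03 V, with n = 2 electrons transferred.
For the overall reaction 2 Fe³⁺(aq) + Ni(s) → 2 Fe²⁺(aq) + Ni²⁺(aq), Q = ([Fe²⁺(aq)]^2·[Ni²⁺(aq)]) / [Fe³⁺(aq)]^2 = 0.0144, giving log Q = −1.842.
Applying E = E° − (RT ln10/nF)·log Q gives +1.03 − (0.0641/2)(−1.842) = +1.089 V.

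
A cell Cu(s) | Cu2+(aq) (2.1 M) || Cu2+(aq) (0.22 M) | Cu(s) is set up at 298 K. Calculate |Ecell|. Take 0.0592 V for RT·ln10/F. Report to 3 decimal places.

For a concentration cell E°cell = 0, since both electrodes use the same couple.
The compartment with the higher Cu2+(aq) concentration (2.1 M) acts as the cathode; ions are reduced there and produced at the dilute (0.22 M) anode.
With n = 2, Ecell = −(0.0592/2)·log([dilute]/[conc]) = −(0.0592/2)·log(0.22/2.1) = +0.029 V.

0.029 V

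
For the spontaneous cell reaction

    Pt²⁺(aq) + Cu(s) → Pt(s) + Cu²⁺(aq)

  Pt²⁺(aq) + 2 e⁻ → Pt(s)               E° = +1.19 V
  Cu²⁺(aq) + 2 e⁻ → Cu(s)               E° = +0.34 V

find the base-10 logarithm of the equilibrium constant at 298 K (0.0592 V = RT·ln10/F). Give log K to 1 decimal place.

log K = 28.7

The Pt²⁺/Pt couple is reduced (cathode); E°cell = +1.19 − (+0.34) = +0.85 V with n = 2.
At equilibrium E = 0, so log K = nE°cell / 0.0592 = (2)(+0.85) / 0.0592 = 28.7.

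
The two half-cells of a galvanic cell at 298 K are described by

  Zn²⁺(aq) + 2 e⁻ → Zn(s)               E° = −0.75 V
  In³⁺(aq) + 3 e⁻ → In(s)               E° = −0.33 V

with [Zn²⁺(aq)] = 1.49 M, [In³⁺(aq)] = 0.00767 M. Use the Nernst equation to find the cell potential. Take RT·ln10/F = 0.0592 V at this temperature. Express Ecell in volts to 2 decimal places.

+0.37 V

Since E°(In³⁺/In) > E°(Zn²⁺/Zn), In³⁺/In serves as the cathode.
The standard potential is −0.33 − (−0.75) = +0.42 V and the balanced reaction transfers n = 6 electrons.
For the overall reaction 2 In³⁺(aq) + 3 Zn(s) → 2 In(s) + 3 Zn²⁺(aq), Q = [Zn²⁺(aq)]^3 / [In³⁺(aq)]^2 = 5.62×10^4, giving log Q = 4.750.
Applying E = E° − (RT ln10/nF)·log Q gives +0.42 − (0.0592/6)(4.750) = +0.37 V.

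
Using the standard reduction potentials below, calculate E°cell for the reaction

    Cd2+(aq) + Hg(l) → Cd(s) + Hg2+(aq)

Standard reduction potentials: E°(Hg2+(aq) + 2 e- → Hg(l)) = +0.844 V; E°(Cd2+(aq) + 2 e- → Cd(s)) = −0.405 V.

Cd2+(aq) gains electrons, so the Cd²⁺/Cd couple is the cathode; the Hg²⁺/Hg couple is the anode.
E°cell = E°(cathode) − E°(anode) = −0.405 − (+0.844) = −1.249 V.

−1.249 V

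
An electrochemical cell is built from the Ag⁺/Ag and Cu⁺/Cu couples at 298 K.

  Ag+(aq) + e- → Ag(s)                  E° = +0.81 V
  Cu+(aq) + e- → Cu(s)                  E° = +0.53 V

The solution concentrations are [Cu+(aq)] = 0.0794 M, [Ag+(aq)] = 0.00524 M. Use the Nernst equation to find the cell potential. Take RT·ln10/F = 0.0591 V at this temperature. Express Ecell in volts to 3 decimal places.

+0.210 V

Since E°(Ag⁺/Ag) > E°(Cu⁺/Cu), Ag⁺/Ag serves as the cathode.
E°cell = +0.81 − (+0.53) = +0.28 V, with n = 1 electron transferred.
For the overall reaction Ag+(aq) + Cu(s) → Ag(s) + Cu+(aq), Q = [Cu+(aq)] / [Ag+(aq)] = 15.2, giving log Q = 1.180.
Applying E = E° − (RT ln10/nF)·log Q gives +0.28 − (0.0591/1)(1.180) = +0.210 V.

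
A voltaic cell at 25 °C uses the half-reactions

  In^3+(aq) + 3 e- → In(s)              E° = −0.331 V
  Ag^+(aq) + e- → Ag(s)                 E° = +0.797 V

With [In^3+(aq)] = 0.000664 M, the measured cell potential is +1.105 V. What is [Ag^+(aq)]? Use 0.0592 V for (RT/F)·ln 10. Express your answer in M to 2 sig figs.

0.036 M

The Ag⁺/Ag couple has the larger reduction potential, so it is the cathode: E°cell = +0.797 − (−0.331) = +1.128 V and n = 3.
From the Nernst equation, log Q = n(E° − E)/0.0592 = 3·(+1.128 − (+1.105))/0.0592 = 1.166.
Balancing electrons gives 3 Ag^+(aq) + In(s) → 3 Ag(s) + In^3+(aq); thus Q = [In^3+(aq)] / [Ag^+(aq)]^3.
Substituting the known concentrations and solving, log [Ag^+(aq)] = −1.448 and [Ag^+(aq)] = 0.036 M.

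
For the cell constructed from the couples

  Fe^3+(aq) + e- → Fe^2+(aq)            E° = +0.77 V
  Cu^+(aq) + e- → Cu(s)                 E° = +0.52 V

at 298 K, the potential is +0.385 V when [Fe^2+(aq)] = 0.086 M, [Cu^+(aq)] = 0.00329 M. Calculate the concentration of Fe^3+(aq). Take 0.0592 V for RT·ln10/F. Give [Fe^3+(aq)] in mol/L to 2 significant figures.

The Fe³⁺/Fe²⁺ couple has the larger reduction potential, so it is the cathode: E°cell = +0.77 − (+0.52) = +0.25 V and n = 1.
Rearranging E = E° − (0.0592/n)·log Q gives log Q = 1(+0.25 − (+0.385))/0.0592 = −2.280.
Balancing electrons gives Fe^3+(aq) + Cu(s) → Fe^2+(aq) + Cu^+(aq); thus Q = ([Fe^2+(aq)]·[Cu^+(aq)]) / [Fe^3+(aq)].
Substituting the known concentrations and solving, log [Fe^3+(aq)] = −1.268 and [Fe^3+(aq)] = 0.054 M.

0.054 M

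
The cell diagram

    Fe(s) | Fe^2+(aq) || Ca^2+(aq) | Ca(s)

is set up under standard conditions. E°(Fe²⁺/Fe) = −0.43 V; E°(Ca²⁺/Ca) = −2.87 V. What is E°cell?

−2.44 V

By convention the left-hand electrode in cell notation is the anode (oxidation) and the right-hand electrode is the cathode (reduction).
E°cell = E°(right) − E°(left) = −2.87 − (−0.43) = −2.44 V.
The negative sign shows that, as written, the cell would require an external voltage to drive the reaction.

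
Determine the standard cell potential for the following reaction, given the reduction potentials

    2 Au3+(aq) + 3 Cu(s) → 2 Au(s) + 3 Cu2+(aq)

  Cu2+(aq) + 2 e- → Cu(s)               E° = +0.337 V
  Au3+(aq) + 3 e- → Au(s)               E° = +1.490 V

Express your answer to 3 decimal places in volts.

+1.153 V

In the reaction as written, Au3+(aq) is reduced (cathode) and Cu2+(aq) is produced by oxidation at the anode.
E°cell = E°(cathode) − E°(anode) = +1.490 − (+0.337) = +1.153 V.
The positive value indicates the reaction is spontaneous as written.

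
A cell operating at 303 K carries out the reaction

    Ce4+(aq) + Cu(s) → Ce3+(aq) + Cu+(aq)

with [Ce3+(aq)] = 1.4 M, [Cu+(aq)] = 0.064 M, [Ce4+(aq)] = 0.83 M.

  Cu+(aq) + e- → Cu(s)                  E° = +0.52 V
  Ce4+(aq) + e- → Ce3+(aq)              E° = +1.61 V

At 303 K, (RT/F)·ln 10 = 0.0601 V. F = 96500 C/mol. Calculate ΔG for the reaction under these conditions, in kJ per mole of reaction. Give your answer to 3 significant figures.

−111 kJ/mol

The standard cell potential is +1.61 − (+0.52) = +1.09 V, with n = 1 electron in the balanced equation.
Here Q = ([Ce3+(aq)]·[Cu+(aq)]) / [Ce4+(aq)] = 0.108 (log Q = −0.967), giving E = +1.09 − (0.0601/1)·(−0.967) = +1.1481 V.
Then ΔG = −nFE = −1 × 96500 × +1.1481 J/mol = −111 kJ/mol.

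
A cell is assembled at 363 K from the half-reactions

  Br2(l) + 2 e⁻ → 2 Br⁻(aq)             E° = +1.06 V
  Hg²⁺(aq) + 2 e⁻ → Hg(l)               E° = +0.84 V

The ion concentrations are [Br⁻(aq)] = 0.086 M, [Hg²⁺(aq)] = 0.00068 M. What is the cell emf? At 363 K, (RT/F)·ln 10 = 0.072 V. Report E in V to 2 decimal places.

+0.41 V

Since E°(Br₂/Br⁻) > E°(Hg²⁺/Hg), Br₂/Br⁻ serves as the cathode.
The standard potential is +1.06 − (+0.84) = +0.22 V and the balanced reaction transfers n = 2 electrons.
For the overall reaction Br2(l) + Hg(l) → 2 Br⁻(aq) + Hg²⁺(aq), Q = [Br⁻(aq)]^2·[Hg²⁺(aq)] = 5.03×10^−6, giving log Q = −5.298.
Applying E = E° − (RT ln10/nF)·log Q gives +0.22 − (0.072/2)(−5.298) = +0.41 V.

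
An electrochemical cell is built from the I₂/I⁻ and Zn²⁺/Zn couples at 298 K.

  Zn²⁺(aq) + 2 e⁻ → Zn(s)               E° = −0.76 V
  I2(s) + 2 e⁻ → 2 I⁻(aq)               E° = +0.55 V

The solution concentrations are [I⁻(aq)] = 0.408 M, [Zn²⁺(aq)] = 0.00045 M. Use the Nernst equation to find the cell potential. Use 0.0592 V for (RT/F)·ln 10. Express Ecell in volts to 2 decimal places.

I₂/I⁻ is reduced (cathode, E° = +0.55 V) and Zn²⁺/Zn is oxidized (anode).
The standard potential is +0.55 − (−0.76) = +1.31 V and the balanced reaction transfers n = 2 electrons.
Balancing gives I2(s) + Zn(s) → 2 I⁻(aq) + Zn²⁺(aq); hence Q = [I⁻(aq)]^2·[Zn²⁺(aq)] = 7.49×10^−5 (log Q = −4.125).
E = E° − (0.0592/n)·log Q = +1.31 − (0.0592/2)(−4.125) = +1.43 V.

+1.43 V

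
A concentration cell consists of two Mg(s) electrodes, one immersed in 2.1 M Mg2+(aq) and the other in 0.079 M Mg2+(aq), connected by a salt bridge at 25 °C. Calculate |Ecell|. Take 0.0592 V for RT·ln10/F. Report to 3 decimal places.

For a concentration cell E°cell = 0, since both electrodes use the same couple.
The compartment with the higher Mg2+(aq) concentration (2.1 M) acts as the cathode; ions are reduced there and produced at the dilute (0.079 M) anode.
With n = 2, Ecell = −(0.0592/2)·log([dilute]/[conc]) = −(0.0592/2)·log(0.079/2.1) = +0.042 V.

0.042 V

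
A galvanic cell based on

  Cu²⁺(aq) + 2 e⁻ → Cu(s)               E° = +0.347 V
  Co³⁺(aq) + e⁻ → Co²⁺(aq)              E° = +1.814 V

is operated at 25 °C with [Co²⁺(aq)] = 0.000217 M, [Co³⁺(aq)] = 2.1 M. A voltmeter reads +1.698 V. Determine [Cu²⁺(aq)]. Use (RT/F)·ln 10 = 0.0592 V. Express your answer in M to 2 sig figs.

With Co³⁺/Co²⁺ at the cathode and Cu²⁺/Cu at the anode, E°cell = +1.814 − (+0.347) = +1.467 V (n = 2).
Rearranging E = E° − (0.0592/n)·log Q gives log Q = 2(+1.467 − (+1.698))/0.0592 = −7.804.
For 2 Co³⁺(aq) + Cu(s) → 2 Co²⁺(aq) + Cu²⁺(aq), the reaction quotient is Q = ([Co²⁺(aq)]^2·[Cu²⁺(aq)]) / [Co³⁺(aq)]^2.
Isolating [Cu²⁺(aq)] in Q = 10^{−7.804} yields log [Cu²⁺(aq)] = 0.168, i.e. 1.5 M.

1.5 M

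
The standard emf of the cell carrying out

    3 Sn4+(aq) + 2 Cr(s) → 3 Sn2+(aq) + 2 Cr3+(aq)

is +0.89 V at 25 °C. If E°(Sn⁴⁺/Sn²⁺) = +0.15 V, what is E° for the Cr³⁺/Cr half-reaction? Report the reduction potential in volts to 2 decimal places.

−0.74 V

In the reaction as written the Sn⁴⁺/Sn²⁺ couple is reduced (cathode) and Cr³⁺/Cr is oxidized (anode), so E°cell = E°(Sn⁴⁺/Sn²⁺) − E°(Cr³⁺/Cr).
E°(Cr³⁺/Cr) = E°(cathode) − E°cell = +0.15 − (+0.89) = −0.74 V.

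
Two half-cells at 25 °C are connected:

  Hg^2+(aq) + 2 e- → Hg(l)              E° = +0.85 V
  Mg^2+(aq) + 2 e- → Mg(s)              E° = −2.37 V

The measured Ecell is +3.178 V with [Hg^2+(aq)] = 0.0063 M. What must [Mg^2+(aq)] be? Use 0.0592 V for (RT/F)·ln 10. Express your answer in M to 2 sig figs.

0.17 M

With Hg²⁺/Hg at the cathode and Mg²⁺/Mg at the anode, E°cell = +0.85 − (−2.37) = +3.22 V (n = 2).
Since E = E° − (0.0592/n)·log Q, log Q = n(E° − E)/0.0592 = 1.419.
The balanced reaction is Hg^2+(aq) + Mg(s) → Hg(l) + Mg^2+(aq), so Q = [Mg^2+(aq)] / [Hg^2+(aq)].
Solving for the unknown gives log [Mg^2+(aq)] = −0.782, so [Mg^2+(aq)] ≈ 0.17 M.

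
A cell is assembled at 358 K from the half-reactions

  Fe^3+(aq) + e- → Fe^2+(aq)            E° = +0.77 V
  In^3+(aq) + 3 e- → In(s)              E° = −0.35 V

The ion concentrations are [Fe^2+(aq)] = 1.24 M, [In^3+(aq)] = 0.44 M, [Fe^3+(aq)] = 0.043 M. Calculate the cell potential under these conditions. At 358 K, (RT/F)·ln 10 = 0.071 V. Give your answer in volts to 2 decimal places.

+1.02 V

The Fe³⁺/Fe²⁺ couple has the more positive E°, so it is the cathode; In³⁺/In is the anode.
The standard potential is +0.77 − (−0.35) = +1.12 V and the balanced reaction transfers n = 3 electrons.
For the overall reaction 3 Fe^3+(aq) + In(s) → 3 Fe^2+(aq) + In^3+(aq), Q = ([Fe^2+(aq)]^3·[In^3+(aq)]) / [Fe^3+(aq)]^3 = 1.06×10^4, giving log Q = 4.023.
By the Nernst equation, E = +1.12 − (0.071/3)·(4.023) = +1.02 V.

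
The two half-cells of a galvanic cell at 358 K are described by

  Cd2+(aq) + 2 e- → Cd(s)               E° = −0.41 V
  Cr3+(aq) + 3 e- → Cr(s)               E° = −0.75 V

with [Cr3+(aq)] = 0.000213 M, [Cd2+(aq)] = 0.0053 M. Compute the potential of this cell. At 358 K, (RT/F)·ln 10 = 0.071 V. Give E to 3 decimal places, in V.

Cd²⁺/Cd is reduced (cathode, E° = −0.41 V) and Cr³⁺/Cr is oxidized (anode).
The standard potential is −0.41 − (−0.75) = +0.34 V and the balanced reaction transfers n = 6 electrons.
Balancing gives 3 Cd2+(aq) + 2 Cr(s) → 3 Cd(s) + 2 Cr3+(aq); hence Q = [Cr3+(aq)]^2 / [Cd2+(aq)]^3 = 0.305 (log Q = −0.516).
E = E° − (0.071/n)·log Q = +0.34 − (0.071/6)(−0.516) = +0.346 V.

+0.346 V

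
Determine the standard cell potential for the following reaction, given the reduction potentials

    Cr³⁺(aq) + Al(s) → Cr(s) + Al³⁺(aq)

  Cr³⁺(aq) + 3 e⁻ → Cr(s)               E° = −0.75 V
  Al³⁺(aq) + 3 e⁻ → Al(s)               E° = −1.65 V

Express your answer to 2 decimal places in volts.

+0.90 V

In the reaction as written, Cr³⁺(aq) is reduced (cathode) and Al³⁺(aq) is produced by oxidation at the anode.
E°cell = E°(cathode) − E°(anode) = −0.75 − (−1.65) = +0.90 V.
The positive value indicates the reaction is spontaneous as written.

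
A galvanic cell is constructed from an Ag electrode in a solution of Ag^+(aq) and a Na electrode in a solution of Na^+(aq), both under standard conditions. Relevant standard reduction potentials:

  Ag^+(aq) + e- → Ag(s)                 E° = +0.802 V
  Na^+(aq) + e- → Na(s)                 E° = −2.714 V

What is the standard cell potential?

+3.516 V

Of the two couples in this cell, the one with the more positive reduction potential is reduced at the cathode: here that is Ag⁺/Ag (+0.802 V); Na⁺/Na (−2.714 V) is the anode.
E°cell = E°(cathode) − E°(anode) = +0.802 − (−2.714) = +3.516 V.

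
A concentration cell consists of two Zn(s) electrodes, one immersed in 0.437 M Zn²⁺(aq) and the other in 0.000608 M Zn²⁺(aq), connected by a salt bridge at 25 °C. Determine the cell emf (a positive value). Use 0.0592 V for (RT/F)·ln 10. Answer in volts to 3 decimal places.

0.085 V

For a concentration cell E°cell = 0, since both electrodes use the same couple.
The compartment with the higher Zn²⁺(aq) concentration (0.437 M) acts as the cathode; ions are reduced there and produced at the dilute (0.000608 M) anode.
With n = 2, Ecell = −(0.0592/2)·log([dilute]/[conc]) = −(0.0592/2)·log(0.000608/0.437) = +0.085 V.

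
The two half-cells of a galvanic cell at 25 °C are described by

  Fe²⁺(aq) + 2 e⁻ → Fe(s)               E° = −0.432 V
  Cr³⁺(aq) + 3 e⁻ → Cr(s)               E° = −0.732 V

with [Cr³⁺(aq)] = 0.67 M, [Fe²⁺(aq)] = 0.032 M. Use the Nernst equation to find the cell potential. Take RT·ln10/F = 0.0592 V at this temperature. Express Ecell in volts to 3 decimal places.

Fe²⁺/Fe is reduced (cathode, E° = −0.432 V) and Cr³⁺/Cr is oxidized (anode).
E°cell = E°cat − E°an = −0.432 − (−0.732) = +0.300 V; n = 6.
Balancing gives 3 Fe²⁺(aq) + 2 Cr(s) → 3 Fe(s) + 2 Cr³⁺(aq); hence Q = [Cr³⁺(aq)]^2 / [Fe²⁺(aq)]^3 = 1.37×10^4 (log Q = 4.137).
E = E° − (0.0592/n)·log Q = +0.300 − (0.0592/6)(4.137) = +0.259 V.

+0.259 V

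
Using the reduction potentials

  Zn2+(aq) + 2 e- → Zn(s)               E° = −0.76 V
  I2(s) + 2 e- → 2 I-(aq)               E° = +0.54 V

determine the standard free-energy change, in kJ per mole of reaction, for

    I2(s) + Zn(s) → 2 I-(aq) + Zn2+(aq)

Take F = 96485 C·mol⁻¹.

−251 kJ/mol

In the reaction as written I2(s) is reduced, so the I₂/I⁻ couple is the cathode and Zn²⁺/Zn is the anode.
E°cell = +0.54 − (−0.76) = +1.30 V; balancing electrons gives n = 2.
ΔG° = −nFE°cell = −(2)(96485)(+1.30) J/mol = −251 kJ/mol.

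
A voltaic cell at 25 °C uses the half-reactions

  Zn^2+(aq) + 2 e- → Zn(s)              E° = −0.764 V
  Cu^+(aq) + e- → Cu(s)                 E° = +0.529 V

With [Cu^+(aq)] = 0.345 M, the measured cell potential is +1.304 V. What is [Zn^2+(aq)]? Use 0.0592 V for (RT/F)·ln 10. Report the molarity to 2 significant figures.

0.051 M

With Cu⁺/Cu at the cathode and Zn²⁺/Zn at the anode, E°cell = +0.529 − (−0.764) = +1.293 V (n = 2).
From the Nernst equation, log Q = n(E° − E)/0.0592 = 2·(+1.293 − (+1.304))/0.0592 = −0.372.
For 2 Cu^+(aq) + Zn(s) → 2 Cu(s) + Zn^2+(aq), the reaction quotient is Q = [Zn^2+(aq)] / [Cu^+(aq)]^2.
Isolating [Zn^2+(aq)] in Q = 10^{−0.372} yields log [Zn^2+(aq)] = −1.296, i.e. 0.051 M.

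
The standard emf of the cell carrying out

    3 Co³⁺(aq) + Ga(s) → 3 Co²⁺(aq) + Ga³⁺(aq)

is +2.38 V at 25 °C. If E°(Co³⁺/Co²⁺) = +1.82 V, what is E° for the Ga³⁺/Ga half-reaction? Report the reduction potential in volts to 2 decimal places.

In the reaction as written the Co³⁺/Co²⁺ couple is reduced (cathode) and Ga³⁺/Ga is oxidized (anode), so E°cell = E°(Co³⁺/Co²⁺) − E°(Ga³⁺/Ga).
E°(Ga³⁺/Ga) = E°(cathode) − E°cell = +1.82 − (+2.38) = −0.56 V.

−0.56 V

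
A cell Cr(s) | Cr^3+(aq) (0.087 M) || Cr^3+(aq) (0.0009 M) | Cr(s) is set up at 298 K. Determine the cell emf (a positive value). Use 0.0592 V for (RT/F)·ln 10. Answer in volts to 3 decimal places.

For a concentration cell E°cell = 0, since both electrodes use the same couple.
The compartment with the higher Cr^3+(aq) concentration (0.087 M) acts as the cathode; ions are reduced there and produced at the dilute (0.0009 M) anode.
With n = 3, Ecell = −(0.0592/3)·log([dilute]/[conc]) = −(0.0592/3)·log(0.0009/0.087) = +0.039 V.

0.039 V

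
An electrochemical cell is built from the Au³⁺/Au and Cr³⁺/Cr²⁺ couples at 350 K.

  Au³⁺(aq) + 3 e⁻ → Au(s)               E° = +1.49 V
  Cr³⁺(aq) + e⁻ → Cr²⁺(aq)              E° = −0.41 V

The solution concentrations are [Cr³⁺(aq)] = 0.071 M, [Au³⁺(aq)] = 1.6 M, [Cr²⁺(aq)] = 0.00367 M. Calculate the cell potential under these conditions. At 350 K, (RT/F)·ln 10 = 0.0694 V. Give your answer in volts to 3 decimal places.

+1.815 V

Au³⁺/Au is reduced (cathode, E° = +1.49 V) and Cr³⁺/Cr²⁺ is oxidized (anode).
E°cell = E°cat − E°an = +1.49 − (−0.41) = +1.90 V; n = 3.
The balanced reaction is Au³⁺(aq) + 3 Cr²⁺(aq) → Au(s) + 3 Cr³⁺(aq), so Q = [Cr³⁺(aq)]^3 / ([Au³⁺(aq)]·[Cr²⁺(aq)]^3) = 4.53×10^3 and log Q = 3.656.
Applying E = E° − (RT ln10/nF)·log Q gives +1.90 − (0.0694/3)(3.656) = +1.815 V.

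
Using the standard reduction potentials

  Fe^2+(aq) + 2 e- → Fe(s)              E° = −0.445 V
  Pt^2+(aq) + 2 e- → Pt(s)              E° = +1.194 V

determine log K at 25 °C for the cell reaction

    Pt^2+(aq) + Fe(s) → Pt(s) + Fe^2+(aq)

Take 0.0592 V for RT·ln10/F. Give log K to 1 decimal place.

The Pt²⁺/Pt couple is reduced (cathode); E°cell = +1.194 − (−0.445) = +1.639 V with n = 2.
At equilibrium E = 0, so log K = nE°cell / 0.0592 = (2)(+1.639) / 0.0592 = 55.4.

log K = 55.4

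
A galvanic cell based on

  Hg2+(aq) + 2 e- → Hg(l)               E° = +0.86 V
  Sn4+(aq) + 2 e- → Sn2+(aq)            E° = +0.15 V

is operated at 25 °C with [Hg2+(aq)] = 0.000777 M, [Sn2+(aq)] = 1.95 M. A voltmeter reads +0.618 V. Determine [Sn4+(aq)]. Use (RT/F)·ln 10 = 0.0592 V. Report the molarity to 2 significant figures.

1.9 M

Hg²⁺/Hg is the cathode (higher E°); E°cell = +0.86 − (+0.15) = +0.71 V with n = 2.
Since E = E° − (0.0592/n)·log Q, log Q = n(E° − E)/0.0592 = 3.108.
Balancing electrons gives Hg2+(aq) + Sn2+(aq) → Hg(l) + Sn4+(aq); thus Q = [Sn4+(aq)] / ([Hg2+(aq)]·[Sn2+(aq)]).
Isolating [Sn4+(aq)] in Q = 10^{3.108} yields log [Sn4+(aq)] = 0.288, i.e. 1.9 M.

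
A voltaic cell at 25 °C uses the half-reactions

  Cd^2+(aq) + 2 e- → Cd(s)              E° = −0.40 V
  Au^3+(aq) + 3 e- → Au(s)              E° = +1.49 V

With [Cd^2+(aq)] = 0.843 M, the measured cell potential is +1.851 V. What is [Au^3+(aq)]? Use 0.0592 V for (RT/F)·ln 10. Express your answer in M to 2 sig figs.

With Au³⁺/Au at the cathode and Cd²⁺/Cd at the anode, E°cell = +1.49 − (−0.40) = +1.89 V (n = 6).
Since E = E° − (0.0592/n)·log Q, log Q = n(E° − E)/0.0592 = 3.953.
Balancing electrons gives 2 Au^3+(aq) + 3 Cd(s) → 2 Au(s) + 3 Cd^2+(aq); thus Q = [Cd^2+(aq)]^3 / [Au^3+(aq)]^2.
Substituting the known concentrations and solving, log [Au^3+(aq)] = −2.088 and [Au^3+(aq)] = 0.0082 M.

0.0082 M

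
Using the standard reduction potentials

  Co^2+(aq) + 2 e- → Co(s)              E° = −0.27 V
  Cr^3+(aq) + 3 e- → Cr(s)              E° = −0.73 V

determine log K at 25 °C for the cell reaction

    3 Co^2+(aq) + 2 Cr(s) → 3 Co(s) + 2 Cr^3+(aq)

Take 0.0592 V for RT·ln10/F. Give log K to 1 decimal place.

log K = 46.6

The Co²⁺/Co couple is reduced (cathode); E°cell = −0.27 − (−0.73) = +0.46 V with n = 6.
At equilibrium E = 0, so log K = nE°cell / 0.0592 = (6)(+0.46) / 0.0592 = 46.6.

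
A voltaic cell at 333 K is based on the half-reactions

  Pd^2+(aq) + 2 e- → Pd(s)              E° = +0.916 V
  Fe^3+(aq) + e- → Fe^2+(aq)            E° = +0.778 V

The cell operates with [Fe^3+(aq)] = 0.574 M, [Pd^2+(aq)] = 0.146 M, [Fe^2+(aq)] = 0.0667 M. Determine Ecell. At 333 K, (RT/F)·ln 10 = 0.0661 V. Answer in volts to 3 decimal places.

+0.049 V

Pd²⁺/Pd is reduced (cathode, E° = +0.916 V) and Fe³⁺/Fe²⁺ is oxidized (anode).
The standard potential is +0.916 − (+0.778) = +0.138 V and the balanced reaction transfers n = 2 electrons.
Balancing gives Pd^2+(aq) + 2 Fe^2+(aq) → Pd(s) + 2 Fe^3+(aq); hence Q = [Fe^3+(aq)]^2 / ([Pd^2+(aq)]·[Fe^2+(aq)]^2) = 507 (log Q = 2.705).
E = E° − (0.0661/n)·log Q = +0.138 − (0.0661/2)(2.705) = +0.049 V.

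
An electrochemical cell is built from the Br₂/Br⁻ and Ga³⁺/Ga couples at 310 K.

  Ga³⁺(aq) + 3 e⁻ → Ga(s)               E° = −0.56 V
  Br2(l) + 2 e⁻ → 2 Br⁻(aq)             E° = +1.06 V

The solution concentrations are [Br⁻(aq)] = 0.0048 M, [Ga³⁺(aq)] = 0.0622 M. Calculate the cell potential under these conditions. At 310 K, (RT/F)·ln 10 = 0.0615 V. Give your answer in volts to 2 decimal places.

Since E°(Br₂/Br⁻) > E°(Ga³⁺/Ga), Br₂/Br⁻ serves as the cathode.
E°cell = +1.06 − (−0.56) = +1.62 V, with n = 6 electrons transferred.
The balanced reaction is 3 Br2(l) + 2 Ga(s) → 6 Br⁻(aq) + 2 Ga³⁺(aq), so Q = [Br⁻(aq)]^6·[Ga³⁺(aq)]^2 = 4.73×10^−17 and log Q = −16.325.
By the Nernst equation, E = +1.62 − (0.0615/6)·(−16.325) = +1.79 V.

+1.79 V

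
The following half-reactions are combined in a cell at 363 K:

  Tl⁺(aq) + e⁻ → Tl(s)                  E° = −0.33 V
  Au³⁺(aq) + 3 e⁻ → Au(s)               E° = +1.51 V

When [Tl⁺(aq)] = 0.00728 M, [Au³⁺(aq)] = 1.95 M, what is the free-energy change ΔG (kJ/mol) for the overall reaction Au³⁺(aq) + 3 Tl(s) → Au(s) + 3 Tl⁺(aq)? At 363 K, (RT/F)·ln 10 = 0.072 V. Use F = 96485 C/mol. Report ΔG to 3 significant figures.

The standard cell potential is +1.51 − (−0.33) = +1.84 V, with n = 3 electrons in the balanced equation.
Q = [Tl⁺(aq)]^3 / [Au³⁺(aq)] = 1.98×10^−7, so log Q = −6.704 and E = +1.84 − (0.072/3)(−6.704) = +2.0009 V.
Finally ΔG = −nFE = −(3)(96485 C/mol)(+2.0009 V) = −579 kJ/mol.

−579 kJ/mol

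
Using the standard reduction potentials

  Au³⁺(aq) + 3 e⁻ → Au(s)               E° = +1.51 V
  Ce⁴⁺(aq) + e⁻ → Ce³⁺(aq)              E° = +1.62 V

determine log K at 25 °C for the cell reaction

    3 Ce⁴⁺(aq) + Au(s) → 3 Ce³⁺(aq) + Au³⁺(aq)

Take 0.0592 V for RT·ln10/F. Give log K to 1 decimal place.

The Ce⁴⁺/Ce³⁺ couple is reduced (cathode); E°cell = +1.62 − (+1.51) = +0.11 V with n = 3.
At equilibrium E = 0, so log K = nE°cell / 0.0592 = (3)(+0.11) / 0.0592 = 5.6.

log K = 5.6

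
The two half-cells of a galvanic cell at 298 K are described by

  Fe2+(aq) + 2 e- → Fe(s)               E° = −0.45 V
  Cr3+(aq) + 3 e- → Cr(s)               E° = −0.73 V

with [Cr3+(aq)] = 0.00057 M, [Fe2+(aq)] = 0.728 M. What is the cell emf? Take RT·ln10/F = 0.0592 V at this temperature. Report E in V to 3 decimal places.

+0.340 V

Since E°(Fe²⁺/Fe) > E°(Cr³⁺/Cr), Fe²⁺/Fe serves as the cathode.
E°cell = −0.45 − (−0.73) = +0.28 V, with n = 6 electrons transferred.
The balanced reaction is 3 Fe2+(aq) + 2 Cr(s) → 3 Fe(s) + 2 Cr3+(aq), so Q = [Cr3+(aq)]^2 / [Fe2+(aq)]^3 = 8.42×10^−7 and log Q = −6.075.
E = E° − (0.0592/n)·log Q = +0.28 − (0.0592/6)(−6.075) = +0.340 V.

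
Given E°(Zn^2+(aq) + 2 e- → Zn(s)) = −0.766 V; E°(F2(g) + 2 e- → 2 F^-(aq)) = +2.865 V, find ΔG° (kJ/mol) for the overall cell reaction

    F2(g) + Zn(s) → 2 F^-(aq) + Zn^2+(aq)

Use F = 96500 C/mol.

In the reaction as written F2(g) is reduced, so the F₂/F⁻ couple is the cathode and Zn²⁺/Zn is the anode.
E°cell = +2.865 − (−0.766) = +3.631 V; balancing electrons gives n = 2.
ΔG° = −nFE°cell = −(2)(96500)(+3.631) J/mol = −701 kJ/mol.

−701 kJ/mol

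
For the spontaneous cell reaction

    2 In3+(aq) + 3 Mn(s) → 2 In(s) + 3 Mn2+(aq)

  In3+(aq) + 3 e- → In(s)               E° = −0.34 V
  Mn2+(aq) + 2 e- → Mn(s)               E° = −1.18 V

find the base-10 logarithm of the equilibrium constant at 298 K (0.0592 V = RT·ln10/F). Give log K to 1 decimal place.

log K = 85.1

The In³⁺/In couple is reduced (cathode); E°cell = −0.34 − (−1.18) = +0.84 V with n = 6.
At equilibrium E = 0, so log K = nE°cell / 0.0592 = (6)(+0.84) / 0.0592 = 85.1.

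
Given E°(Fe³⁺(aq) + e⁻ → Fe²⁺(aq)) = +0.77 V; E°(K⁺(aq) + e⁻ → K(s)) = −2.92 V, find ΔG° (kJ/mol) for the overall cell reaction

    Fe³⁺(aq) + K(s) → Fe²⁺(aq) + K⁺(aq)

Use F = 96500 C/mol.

In the reaction as written Fe³⁺(aq) is reduced, so the Fe³⁺/Fe²⁺ couple is the cathode and K⁺/K is the anode.
E°cell = +0.77 − (−2.92) = +3.69 V; balancing electrons gives n = 1.
ΔG° = −nFE°cell = −(1)(96500)(+3.69) J/mol = −356 kJ/mol.

−356 kJ/mol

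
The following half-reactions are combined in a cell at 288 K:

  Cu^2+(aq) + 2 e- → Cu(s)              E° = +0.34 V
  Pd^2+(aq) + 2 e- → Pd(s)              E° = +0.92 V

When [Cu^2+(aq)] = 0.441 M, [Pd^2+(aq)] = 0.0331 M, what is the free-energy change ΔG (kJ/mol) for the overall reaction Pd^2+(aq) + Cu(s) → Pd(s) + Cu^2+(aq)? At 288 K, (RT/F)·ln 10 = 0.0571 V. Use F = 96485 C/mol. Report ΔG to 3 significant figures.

The standard cell potential is +0.92 − (+0.34) = +0.58 V, with n = 2 electrons in the balanced equation.
Here Q = [Cu^2+(aq)] / [Pd^2+(aq)] = 13.3 (log Q = 1.125), giving E = +0.58 − (0.0571/2)·(1.125) = +0.5479 V.
ΔG = −nFE = −(2)(96485)(+0.5479) J/mol = −106 kJ/mol.

−106 kJ/mol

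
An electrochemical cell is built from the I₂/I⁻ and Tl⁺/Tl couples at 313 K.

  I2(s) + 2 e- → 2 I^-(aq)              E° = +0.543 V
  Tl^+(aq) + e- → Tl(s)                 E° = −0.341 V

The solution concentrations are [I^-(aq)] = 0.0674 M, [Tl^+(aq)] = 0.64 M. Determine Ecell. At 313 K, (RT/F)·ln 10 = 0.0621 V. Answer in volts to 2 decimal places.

Since E°(I₂/I⁻) > E°(Tl⁺/Tl), I₂/I⁻ serves as the cathode.
E°cell = +0.543 − (−0.341) = +0.884 V, with n = 2 electrons transferred.
For the overall reaction I2(s) + 2 Tl(s) → 2 I^-(aq) + 2 Tl^+(aq), Q = [I^-(aq)]^2·[Tl^+(aq)]^2 = 0.00186, giving log Q = −2.730.
E = E° − (0.0621/n)·log Q = +0.884 − (0.0621/2)(−2.730) = +0.97 V.

+0.97 V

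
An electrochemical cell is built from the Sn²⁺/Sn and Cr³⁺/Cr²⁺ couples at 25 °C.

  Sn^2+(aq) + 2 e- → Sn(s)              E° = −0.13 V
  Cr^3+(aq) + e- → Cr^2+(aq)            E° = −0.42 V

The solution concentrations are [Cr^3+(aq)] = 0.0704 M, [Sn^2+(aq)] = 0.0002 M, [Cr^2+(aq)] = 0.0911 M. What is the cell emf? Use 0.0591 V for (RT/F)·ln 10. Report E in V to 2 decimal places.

The Sn²⁺/Sn couple has the more positive E°, so it is the cathode; Cr³⁺/Cr²⁺ is the anode.
The standard potential is −0.13 − (−0.42) = +0.29 V and the balanced reaction transfers n = 2 electrons.
Balancing gives Sn^2+(aq) + 2 Cr^2+(aq) → Sn(s) + 2 Cr^3+(aq); hence Q = [Cr^3+(aq)]^2 / ([Sn^2+(aq)]·[Cr^2+(aq)]^2) = 2.99×10^3 (log Q = 3.475).
By the Nernst equation, E = +0.29 − (0.0591/2)·(3.475) = +0.19 V.

+0.19 V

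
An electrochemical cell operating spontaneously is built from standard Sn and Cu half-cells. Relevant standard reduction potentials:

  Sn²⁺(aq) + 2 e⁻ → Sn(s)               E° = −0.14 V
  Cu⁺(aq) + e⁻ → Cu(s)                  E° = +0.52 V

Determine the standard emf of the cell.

+0.66 V

Of the two couples in this cell, the one with the more positive reduction potential is reduced at the cathode: here that is Cu⁺/Cu (+0.52 V); Sn²⁺/Sn (−0.14 V) is the anode.
E°cell = E°(cathode) − E°(anode) = +0.52 − (−0.14) = +0.66 V.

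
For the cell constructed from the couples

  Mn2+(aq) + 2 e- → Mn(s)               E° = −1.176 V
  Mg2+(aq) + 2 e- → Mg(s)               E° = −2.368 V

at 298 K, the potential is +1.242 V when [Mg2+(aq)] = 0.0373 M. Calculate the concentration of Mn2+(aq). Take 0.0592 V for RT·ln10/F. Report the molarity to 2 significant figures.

1.8 M

Mn²⁺/Mn is the cathode (higher E°); E°cell = −1.176 − (−2.368) = +1.192 V with n = 2.
Since E = E° − (0.0592/n)·log Q, log Q = n(E° − E)/0.0592 = −1.689.
For Mn2+(aq) + Mg(s) → Mn(s) + Mg2+(aq), the reaction quotient is Q = [Mg2+(aq)] / [Mn2+(aq)].
Substituting the known concentrations and solving, log [Mn2+(aq)] = 0.261 and [Mn2+(aq)] = 1.8 M.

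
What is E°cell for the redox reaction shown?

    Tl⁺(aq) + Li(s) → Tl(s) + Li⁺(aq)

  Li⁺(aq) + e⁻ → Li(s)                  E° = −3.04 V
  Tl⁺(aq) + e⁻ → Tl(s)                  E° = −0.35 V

+2.69 V

In the reaction as written, Tl⁺(aq) is reduced (cathode) and Li⁺(aq) is produced by oxidation at the anode.
E°cell = E°(cathode) − E°(anode) = −0.35 − (−3.04) = +2.69 V.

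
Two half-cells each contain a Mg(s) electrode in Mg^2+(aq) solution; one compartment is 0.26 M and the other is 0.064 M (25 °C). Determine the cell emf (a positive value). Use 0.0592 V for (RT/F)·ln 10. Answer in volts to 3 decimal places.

For a concentration cell E°cell = 0, since both electrodes use the same couple.
The compartment with the higher Mg^2+(aq) concentration (0.26 M) acts as the cathode; ions are reduced there and produced at the dilute (0.064 M) anode.
With n = 2, Ecell = −(0.0592/2)·log([dilute]/[conc]) = −(0.0592/2)·log(0.064/0.26) = +0.018 V.

0.018 V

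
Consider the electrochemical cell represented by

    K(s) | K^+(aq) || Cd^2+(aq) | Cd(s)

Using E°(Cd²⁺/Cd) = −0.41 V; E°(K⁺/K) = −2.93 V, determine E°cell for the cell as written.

By convention the left-hand electrode in cell notation is the anode (oxidation) and the right-hand electrode is the cathode (reduction).
E°cell = E°(right) − E°(left) = −0.41 − (−2.93) = +2.52 V.

+2.52 V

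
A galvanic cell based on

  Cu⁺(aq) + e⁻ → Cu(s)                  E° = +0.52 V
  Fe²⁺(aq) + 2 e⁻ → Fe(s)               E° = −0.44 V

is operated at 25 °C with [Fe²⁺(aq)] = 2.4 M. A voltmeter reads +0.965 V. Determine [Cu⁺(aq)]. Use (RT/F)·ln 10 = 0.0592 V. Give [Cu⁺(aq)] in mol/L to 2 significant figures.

Cu⁺/Cu is the cathode (higher E°); E°cell = +0.52 − (−0.44) = +0.96 V with n = 2.
From the Nernst equation, log Q = n(E° − E)/0.0592 = 2·(+0.96 − (+0.965))/0.0592 = −0.169.
Balancing electrons gives 2 Cu⁺(aq) + Fe(s) → 2 Cu(s) + Fe²⁺(aq); thus Q = [Fe²⁺(aq)] / [Cu⁺(aq)]^2.
Isolating [Cu⁺(aq)] in Q = 10^{−0.169} yields log [Cu⁺(aq)] = 0.275, i.e. 1.9 M.

1.9 M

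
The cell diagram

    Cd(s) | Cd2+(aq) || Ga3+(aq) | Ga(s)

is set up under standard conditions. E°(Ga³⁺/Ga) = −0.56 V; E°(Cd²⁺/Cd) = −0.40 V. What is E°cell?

−0.16 V

By convention the left-hand electrode in cell notation is the anode (oxidation) and the right-hand electrode is the cathode (reduction).
E°cell = E°(right) − E°(left) = −0.56 − (−0.40) = −0.16 V.
The negative sign shows that, as written, the cell would require an external voltage to drive the reaction.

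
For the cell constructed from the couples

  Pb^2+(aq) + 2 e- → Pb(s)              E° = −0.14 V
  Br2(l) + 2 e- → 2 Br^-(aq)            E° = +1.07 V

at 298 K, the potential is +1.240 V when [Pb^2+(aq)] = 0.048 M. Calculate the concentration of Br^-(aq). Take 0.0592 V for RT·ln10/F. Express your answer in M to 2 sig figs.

The Br₂/Br⁻ couple has the larger reduction potential, so it is the cathode: E°cell = +1.07 − (−0.14) = +1.21 V and n = 2.
From the Nernst equation, log Q = n(E° − E)/0.0592 = 2·(+1.21 − (+1.240))/0.0592 = −1.014.
For Br2(l) + Pb(s) → 2 Br^-(aq) + Pb^2+(aq), the reaction quotient is Q = [Br^-(aq)]^2·[Pb^2+(aq)].
Solving for the unknown gives log [Br^-(aq)] = 0.152, so [Br^-(aq)] ≈ 1.4 M.

1.4 M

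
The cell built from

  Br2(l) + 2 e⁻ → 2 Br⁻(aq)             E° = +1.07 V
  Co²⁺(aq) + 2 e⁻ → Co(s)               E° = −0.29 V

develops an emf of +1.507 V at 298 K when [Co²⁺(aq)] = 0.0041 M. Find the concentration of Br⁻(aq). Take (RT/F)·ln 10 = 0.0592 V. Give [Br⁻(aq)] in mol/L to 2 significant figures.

0.051 M

Br₂/Br⁻ is the cathode (higher E°); E°cell = +1.07 − (−0.29) = +1.36 V with n = 2.
Since E = E° − (0.0592/n)·log Q, log Q = n(E° − E)/0.0592 = −4.966.
The balanced reaction is Br2(l) + Co(s) → 2 Br⁻(aq) + Co²⁺(aq), so Q = [Br⁻(aq)]^2·[Co²⁺(aq)].
Substituting the known concentrations and solving, log [Br⁻(aq)] = −1.289 and [Br⁻(aq)] = 0.051 M.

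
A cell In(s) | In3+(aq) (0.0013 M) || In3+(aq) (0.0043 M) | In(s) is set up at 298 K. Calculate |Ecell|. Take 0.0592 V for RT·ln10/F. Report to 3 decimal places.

0.010 V

For a concentration cell E°cell = 0, since both electrodes use the same couple.
The compartment with the higher In3+(aq) concentration (0.0043 M) acts as the cathode; ions are reduced there and produced at the dilute (0.0013 M) anode.
With n = 3, Ecell = −(0.0592/3)·log([dilute]/[conc]) = −(0.0592/3)·log(0.0013/0.0043) = +0.010 V.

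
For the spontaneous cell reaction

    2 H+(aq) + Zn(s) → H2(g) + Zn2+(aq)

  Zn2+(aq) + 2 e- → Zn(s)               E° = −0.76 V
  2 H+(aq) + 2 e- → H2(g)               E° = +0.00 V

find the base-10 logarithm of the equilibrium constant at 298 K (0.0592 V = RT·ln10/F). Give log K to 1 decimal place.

The 2H⁺/H₂ couple is reduced (cathode); E°cell = +0.00 − (−0.76) = +0.76 V with n = 2.
At equilibrium E = 0, so log K = nE°cell / 0.0592 = (2)(+0.76) / 0.0592 = 25.7.

log K = 25.7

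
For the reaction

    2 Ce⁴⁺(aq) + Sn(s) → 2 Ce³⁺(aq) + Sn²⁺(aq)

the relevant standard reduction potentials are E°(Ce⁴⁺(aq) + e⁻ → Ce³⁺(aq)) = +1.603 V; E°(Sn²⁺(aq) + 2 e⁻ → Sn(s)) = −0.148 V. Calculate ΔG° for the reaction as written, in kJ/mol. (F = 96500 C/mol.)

In the reaction as written Ce⁴⁺(aq) is reduced, so the Ce⁴⁺/Ce³⁺ couple is the cathode and Sn²⁺/Sn is the anode.
E°cell = +1.603 − (−0.148) = +1.751 V; balancing electrons gives n = 2.
ΔG° = −nFE°cell = −(2)(96500)(+1.751) J/mol = −338 kJ/mol.

−338 kJ/mol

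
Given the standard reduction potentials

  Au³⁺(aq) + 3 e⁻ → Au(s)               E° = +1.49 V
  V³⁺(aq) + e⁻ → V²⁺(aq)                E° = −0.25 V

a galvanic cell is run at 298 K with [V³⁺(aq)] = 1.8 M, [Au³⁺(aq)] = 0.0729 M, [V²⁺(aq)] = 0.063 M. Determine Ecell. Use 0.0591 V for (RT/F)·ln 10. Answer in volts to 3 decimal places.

Since E°(Au³⁺/Au) > E°(V³⁺/V²⁺), Au³⁺/Au serves as the cathode.
E°cell = E°cat − E°an = +1.49 − (−0.25) = +1.74 V; n = 3.
For the overall reaction Au³⁺(aq) + 3 V²⁺(aq) → Au(s) + 3 V³⁺(aq), Q = [V³⁺(aq)]^3 / ([Au³⁺(aq)]·[V²⁺(aq)]^3) = 3.2×10^5, giving log Q = 5.505.
By the Nernst equation, E = +1.74 − (0.0591/3)·(5.505) = +1.632 V.

+1.632 V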